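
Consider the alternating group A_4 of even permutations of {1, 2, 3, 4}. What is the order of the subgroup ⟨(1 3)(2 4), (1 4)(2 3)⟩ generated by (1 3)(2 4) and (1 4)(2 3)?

4

|⟨(1 3)(2 4)⟩| = 2 and |⟨(1 4)(2 3)⟩| = 2, so |H| is a multiple of lcm(2, 2) = 2 and divides |G| = 12.
Closing under the operation: H = {e, (1 2)(3 4), (1 3)(2 4), (1 4)(2 3)}, so |H| = 4.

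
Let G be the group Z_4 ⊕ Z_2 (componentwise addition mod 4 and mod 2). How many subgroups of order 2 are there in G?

|G| = 8 and 2 | 8, so subgroups of order 2 are possible by Lagrange.
The subgroups of order 2 are: {(0,0), (0,1)}; {(0,0), (2,0)}; {(0,0), (2,1)}.
So G has 3 subgroups of order 2.

3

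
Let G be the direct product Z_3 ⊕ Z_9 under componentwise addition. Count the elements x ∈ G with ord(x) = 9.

An element (a,b) has order lcm(ord(a), ord(b)); count pairs with lcm equal to 9.
Enumerating gives 18 such elements.

18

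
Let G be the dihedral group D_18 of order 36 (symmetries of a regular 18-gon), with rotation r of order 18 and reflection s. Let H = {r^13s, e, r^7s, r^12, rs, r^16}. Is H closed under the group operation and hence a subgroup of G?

No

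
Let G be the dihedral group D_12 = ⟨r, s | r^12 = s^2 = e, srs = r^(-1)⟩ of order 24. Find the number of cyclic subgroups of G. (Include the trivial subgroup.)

Group the elements of G by the cyclic subgroup they generate; each cyclic subgroup of order d accounts for φ(d) elements.
Cyclic subgroups by order — order 1: 1; order 2: 13; order 3: 1; order 4: 1; order 6: 1; order 12: 1.
Total: 18.

18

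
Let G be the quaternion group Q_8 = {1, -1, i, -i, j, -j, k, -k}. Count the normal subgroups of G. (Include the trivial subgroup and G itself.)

6

G has 6 subgroups. Checking conjugation-invariance by order — order 1: 1/1 normal; order 2: 1/1 normal; order 4: 3/3 normal; order 8: 1/1 normal.
Total normal subgroups: 6.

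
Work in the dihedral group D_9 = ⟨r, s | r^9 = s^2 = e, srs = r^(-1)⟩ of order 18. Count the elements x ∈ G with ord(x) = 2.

Enumerating element orders in G gives 9 elements of order 2.

9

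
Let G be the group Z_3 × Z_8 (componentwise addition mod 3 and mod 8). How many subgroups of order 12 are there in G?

1

|G| = 24 and 12 | 24, so subgroups of order 12 are possible by Lagrange.
The subgroups of order 12 are: {(0,0), (0,2), (0,4), (0,6), (1,0), (1,2), (1,4), (1,6), (2,0), (2,2), (2,4), (2,6)}.
So G has 1 subgroup of order 12.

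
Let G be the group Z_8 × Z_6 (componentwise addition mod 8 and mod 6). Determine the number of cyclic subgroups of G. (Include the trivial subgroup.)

Each element a generates a cyclic subgroup ⟨a⟩; distinct elements may generate the same one (a cyclic group of order d has φ(d) generators).
Cyclic subgroups by order — order 1: 1; order 2: 3; order 3: 1; order 4: 2; order 6: 3; order 8: 2; order 12: 2; order 24: 2.
Total: 16.

16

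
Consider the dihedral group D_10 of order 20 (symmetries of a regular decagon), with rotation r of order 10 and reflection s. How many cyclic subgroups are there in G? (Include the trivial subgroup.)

Each element a generates a cyclic subgroup ⟨a⟩; distinct elements may generate the same one (a cyclic group of order d has φ(d) generators).
Cyclic subgroups by order — order 1: 1; order 2: 11; order 5: 1; order 10: 1.
Total: 14.

14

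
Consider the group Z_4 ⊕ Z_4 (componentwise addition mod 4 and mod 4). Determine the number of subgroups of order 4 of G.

|G| = 16 and 4 | 16, so subgroups of order 4 are possible by Lagrange.
The subgroups of order 4 are: {(0,0), (0,1), (0,2), (0,3)}; {(0,0), (0,2), (2,0), (2,2)}; {(0,0), (0,2), (2,1), (2,3)}; {(0,0), (1,0), (2,0), (3,0)}; … (7 in all).
So G has 7 subgroups of order 4.

7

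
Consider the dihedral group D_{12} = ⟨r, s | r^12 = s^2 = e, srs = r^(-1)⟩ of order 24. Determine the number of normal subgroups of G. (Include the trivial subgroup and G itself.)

G has 34 subgroups. Checking conjugation-invariance by order — order 1: 1/1 normal; order 2: 1/13 normal; order 3: 1/1 normal; order 4: 1/7 normal; order 6: 1/5 normal; order 8: 0/3 normal; order 12: 3/3 normal; order 24: 1/1 normal.
Total normal subgroups: 9.

9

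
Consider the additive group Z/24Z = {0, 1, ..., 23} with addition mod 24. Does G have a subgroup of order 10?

10 does not divide |G| = 24, so by Lagrange no subgroup of order 10 exists.

No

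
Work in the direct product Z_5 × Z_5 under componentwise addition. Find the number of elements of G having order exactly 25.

An element (a,b) has order lcm(ord(a), ord(b)); count pairs with lcm equal to 25.
Enumerating gives 0 such elements.

0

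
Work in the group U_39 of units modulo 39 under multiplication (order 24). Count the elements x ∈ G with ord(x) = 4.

4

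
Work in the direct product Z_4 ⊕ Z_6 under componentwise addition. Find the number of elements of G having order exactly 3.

An element (a,b) has order lcm(ord(a), ord(b)); count pairs with lcm equal to 3.
Enumerating gives 2 such elements.

2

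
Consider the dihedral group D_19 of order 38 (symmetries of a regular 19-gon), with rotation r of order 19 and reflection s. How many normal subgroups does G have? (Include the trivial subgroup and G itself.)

G has 22 subgroups. Checking conjugation-invariance by order — order 1: 1/1 normal; order 2: 0/19 normal; order 19: 1/1 normal; order 38: 1/1 normal.
Total normal subgroups: 3.

3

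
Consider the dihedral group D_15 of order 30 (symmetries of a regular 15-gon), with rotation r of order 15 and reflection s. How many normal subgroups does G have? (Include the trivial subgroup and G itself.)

5

G has 28 subgroups. Checking conjugation-invariance by order — order 1: 1/1 normal; order 2: 0/15 normal; order 3: 1/1 normal; order 5: 1/1 normal; order 6: 0/5 normal; order 10: 0/3 normal; order 15: 1/1 normal; order 30: 1/1 normal.
Total normal subgroups: 5.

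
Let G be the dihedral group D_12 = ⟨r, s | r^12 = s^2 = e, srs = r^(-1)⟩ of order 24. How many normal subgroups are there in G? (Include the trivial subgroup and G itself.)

G has 34 subgroups. Checking conjugation-invariance by order — order 1: 1/1 normal; order 2: 1/13 normal; order 3: 1/1 normal; order 4: 1/7 normal; order 6: 1/5 normal; order 8: 0/3 normal; order 12: 3/3 normal; order 24: 1/1 normal.
Total normal subgroups: 9.

9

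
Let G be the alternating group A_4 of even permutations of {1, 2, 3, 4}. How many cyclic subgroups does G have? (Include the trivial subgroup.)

8

Group the elements of G by the cyclic subgroup they generate; each cyclic subgroup of order d accounts for φ(d) elements.
Cyclic subgroups by order — order 1: 1; order 2: 3; order 3: 4.
Total: 8.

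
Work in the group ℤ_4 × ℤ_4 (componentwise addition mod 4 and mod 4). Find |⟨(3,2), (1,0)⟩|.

8

|⟨(3,2)⟩| = 4 and |⟨(1,0)⟩| = 4, so |H| is a multiple of lcm(4, 4) = 4 and divides |G| = 16.
Closing under the operation: H = {(0,0), (0,2), (1,0), (1,2), (2,0), (2,2), (3,0), (3,2)}, so |H| = 8.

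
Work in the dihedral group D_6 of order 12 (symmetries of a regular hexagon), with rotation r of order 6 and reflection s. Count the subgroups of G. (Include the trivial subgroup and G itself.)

|G| = 12, so by Lagrange every subgroup order divides 12. Divisors: 1, 2, 3, 4, 6, 12.
Subgroups by order — order 1: 1; order 2: 7; order 3: 1; order 4: 3; order 6: 3; order 12: 1.
Total: 1 + 7 + 1 + 3 + 3 + 1 = 16.

16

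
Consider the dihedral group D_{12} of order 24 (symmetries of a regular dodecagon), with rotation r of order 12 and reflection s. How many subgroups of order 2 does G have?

13

|G| = 24 and 2 | 24, so subgroups of order 2 are possible by Lagrange.
The subgroups of order 2 are: {e, r^10s}; {e, r^11s}; {e, r^2s}; {e, r^3s}; … (13 in all).
So G has 13 subgroups of order 2.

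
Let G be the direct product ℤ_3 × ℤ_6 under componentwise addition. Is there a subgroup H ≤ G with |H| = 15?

No

15 does not divide |G| = 18, so by Lagrange no subgroup of order 15 exists.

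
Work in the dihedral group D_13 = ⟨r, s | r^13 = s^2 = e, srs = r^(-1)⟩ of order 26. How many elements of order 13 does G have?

12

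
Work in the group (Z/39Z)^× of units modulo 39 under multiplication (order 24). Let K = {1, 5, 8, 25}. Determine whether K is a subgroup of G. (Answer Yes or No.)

Yes

|K| = 4 divides |G| = 24, consistent with Lagrange.
K contains the identity, every element's inverse is in K, and K is closed under ·: it is a subgroup.
In fact K = ⟨8⟩.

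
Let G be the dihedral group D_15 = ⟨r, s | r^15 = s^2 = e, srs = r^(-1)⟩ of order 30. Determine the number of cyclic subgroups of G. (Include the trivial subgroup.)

19

Group the elements of G by the cyclic subgroup they generate; each cyclic subgroup of order d accounts for φ(d) elements.
Cyclic subgroups by order — order 1: 1; order 2: 15; order 3: 1; order 5: 1; order 15: 1.
Total: 19.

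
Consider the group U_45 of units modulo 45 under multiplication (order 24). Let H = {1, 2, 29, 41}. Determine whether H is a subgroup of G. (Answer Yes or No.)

No

41 ∈ H but its inverse 11 ∉ H, so H is not a subgroup.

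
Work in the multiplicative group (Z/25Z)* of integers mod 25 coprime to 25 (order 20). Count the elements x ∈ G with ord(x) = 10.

The elements of order 10 are: 4, 9, 14, 19.
That's 4.

4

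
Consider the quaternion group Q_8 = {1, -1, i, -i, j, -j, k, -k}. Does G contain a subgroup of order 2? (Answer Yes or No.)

Yes

2 | 8. A subgroup of order 2 is {1, -1}.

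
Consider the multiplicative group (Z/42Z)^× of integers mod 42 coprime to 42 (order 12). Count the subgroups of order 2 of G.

|G| = 12 and 2 | 12, so subgroups of order 2 are possible by Lagrange.
The subgroups of order 2 are: {1, 13}; {1, 29}; {1, 41}.
So G has 3 subgroups of order 2.

3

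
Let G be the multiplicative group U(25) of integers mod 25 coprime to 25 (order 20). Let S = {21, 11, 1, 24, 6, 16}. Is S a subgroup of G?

|S| = 6 does not divide |G| = 20, so by Lagrange S is not a subgroup.

No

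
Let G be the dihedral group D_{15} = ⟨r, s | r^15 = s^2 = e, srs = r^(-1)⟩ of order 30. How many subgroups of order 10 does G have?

|G| = 30 and 10 | 30, so subgroups of order 10 are possible by Lagrange.
The subgroups of order 10 are: {e, r^3, r^6, r^9, r^12, rs, r^4s, r^7s, r^10s, r^13s}; {e, r^3, r^6, r^9, r^12, r^2s, r^5s, r^8s, r^11s, r^14s}; {e, r^3, r^6, r^9, r^12, s, r^3s, r^6s, r^9s, r^12s}.
So G has 3 subgroups of order 10.

3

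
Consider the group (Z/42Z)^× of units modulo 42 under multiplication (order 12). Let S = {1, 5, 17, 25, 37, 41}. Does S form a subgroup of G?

Yes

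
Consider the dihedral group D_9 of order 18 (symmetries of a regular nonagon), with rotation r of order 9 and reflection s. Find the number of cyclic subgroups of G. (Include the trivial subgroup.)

12

Each element a generates a cyclic subgroup ⟨a⟩; distinct elements may generate the same one (a cyclic group of order d has φ(d) generators).
Cyclic subgroups by order — order 1: 1; order 2: 9; order 3: 1; order 9: 1.
Total: 12.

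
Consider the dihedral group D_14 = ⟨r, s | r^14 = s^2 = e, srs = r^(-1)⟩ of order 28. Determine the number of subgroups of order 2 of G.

|G| = 28 and 2 | 28, so subgroups of order 2 are possible by Lagrange.
The subgroups of order 2 are: {e, r^10s}; {e, r^11s}; {e, r^12s}; {e, r^13s}; … (15 in all).
So G has 15 subgroups of order 2.

15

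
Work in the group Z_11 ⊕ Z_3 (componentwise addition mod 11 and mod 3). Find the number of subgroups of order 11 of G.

1

|G| = 33 and 11 | 33, so subgroups of order 11 are possible by Lagrange.
The subgroups of order 11 are: {(0,0), (1,0), (2,0), (3,0), (4,0), (5,0), (6,0), (7,0), (8,0), (9,0), (10,0)}.
So G has 1 subgroup of order 11.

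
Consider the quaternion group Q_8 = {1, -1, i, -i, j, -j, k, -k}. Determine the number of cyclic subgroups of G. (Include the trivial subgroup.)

5

Group the elements of G by the cyclic subgroup they generate; each cyclic subgroup of order d accounts for φ(d) elements.
Cyclic subgroups by order — order 1: 1; order 2: 1; order 4: 3.
Total: 5.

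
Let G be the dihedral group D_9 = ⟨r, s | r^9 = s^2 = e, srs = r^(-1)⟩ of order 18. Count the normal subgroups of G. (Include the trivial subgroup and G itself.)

4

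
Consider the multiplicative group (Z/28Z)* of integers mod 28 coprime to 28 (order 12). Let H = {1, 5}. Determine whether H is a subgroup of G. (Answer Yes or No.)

5 ∈ H but its inverse 17 ∉ H, so H is not a subgroup.

No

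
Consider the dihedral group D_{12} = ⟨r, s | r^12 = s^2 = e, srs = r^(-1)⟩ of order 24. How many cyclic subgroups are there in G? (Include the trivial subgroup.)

18

A cyclic subgroup of order d is generated by each of its φ(d) elements of order d, so the cyclic subgroups of order d number (#elements of order d)/φ(d).
Cyclic subgroups by order — order 1: 1; order 2: 13; order 3: 1; order 4: 1; order 6: 1; order 12: 1.
Total: 18.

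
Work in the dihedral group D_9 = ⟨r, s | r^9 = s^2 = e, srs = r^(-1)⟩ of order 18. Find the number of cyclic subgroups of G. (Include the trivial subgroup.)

Group the elements of G by the cyclic subgroup they generate; each cyclic subgroup of order d accounts for φ(d) elements.
Cyclic subgroups by order — order 1: 1; order 2: 9; order 3: 1; order 9: 1.
Total: 12.

12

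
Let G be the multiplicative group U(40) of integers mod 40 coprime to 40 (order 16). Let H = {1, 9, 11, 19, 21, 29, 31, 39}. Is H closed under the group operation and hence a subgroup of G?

Yes

|H| = 8 divides |G| = 16, consistent with Lagrange.
H contains the identity, every element's inverse is in H, and H is closed under ·: it is a subgroup.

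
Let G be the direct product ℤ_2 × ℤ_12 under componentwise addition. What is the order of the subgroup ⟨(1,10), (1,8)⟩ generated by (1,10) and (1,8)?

|⟨(1,10)⟩| = 6 and |⟨(1,8)⟩| = 6, so |H| is a multiple of lcm(6, 6) = 6 and divides |G| = 24.
Closing under the operation: H = {(0,0), (0,2), (0,4), (0,6), (0,8), (0,10), (1,0), (1,2), (1,4), (1,6), (1,8), (1,10)}, so |H| = 12.

12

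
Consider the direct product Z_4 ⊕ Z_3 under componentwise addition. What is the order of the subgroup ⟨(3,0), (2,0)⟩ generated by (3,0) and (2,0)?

|⟨(3,0)⟩| = 4 and |⟨(2,0)⟩| = 2, so |H| is a multiple of lcm(4, 2) = 4 and divides |G| = 12.
Closing under the operation: H = {(0,0), (1,0), (2,0), (3,0)}, so |H| = 4.

4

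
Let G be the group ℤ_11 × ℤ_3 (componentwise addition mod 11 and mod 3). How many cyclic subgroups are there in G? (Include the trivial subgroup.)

Each element a generates a cyclic subgroup ⟨a⟩; distinct elements may generate the same one (a cyclic group of order d has φ(d) generators).
Cyclic subgroups by order — order 1: 1; order 3: 1; order 11: 1; order 33: 1.
Total: 4.

4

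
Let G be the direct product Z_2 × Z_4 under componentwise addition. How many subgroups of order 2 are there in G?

3

|G| = 8 and 2 | 8, so subgroups of order 2 are possible by Lagrange.
The subgroups of order 2 are: {(0,0), (0,2)}; {(0,0), (1,0)}; {(0,0), (1,2)}.
So G has 3 subgroups of order 2.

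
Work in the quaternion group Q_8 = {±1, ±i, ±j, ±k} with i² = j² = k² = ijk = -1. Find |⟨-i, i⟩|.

4

|⟨-i⟩| = 4 and |⟨i⟩| = 4, so |H| is a multiple of lcm(4, 4) = 4 and divides |G| = 8.
Closing under the operation: H = {1, -1, i, -i}, so |H| = 4.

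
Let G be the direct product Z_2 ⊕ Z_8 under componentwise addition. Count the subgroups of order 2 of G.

|G| = 16 and 2 | 16, so subgroups of order 2 are possible by Lagrange.
The subgroups of order 2 are: {(0,0), (0,4)}; {(0,0), (1,0)}; {(0,0), (1,4)}.
So G has 3 subgroups of order 2.

3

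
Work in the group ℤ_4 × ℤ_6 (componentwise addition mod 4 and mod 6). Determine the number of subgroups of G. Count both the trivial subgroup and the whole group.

16

|G| = 24, so by Lagrange every subgroup order divides 24. Divisors: 1, 2, 3, 4, 6, 8, 12, 24.
Subgroups by order — order 1: 1; order 2: 3; order 3: 1; order 4: 3; order 6: 3; order 8: 1; order 12: 3; order 24: 1.
Total: 1 + 3 + 1 + 3 + 3 + 1 + 3 + 1 = 16.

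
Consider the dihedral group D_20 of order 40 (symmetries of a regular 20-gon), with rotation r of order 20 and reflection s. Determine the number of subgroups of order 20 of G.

3

|G| = 40 and 20 | 40, so subgroups of order 20 are possible by Lagrange.
The subgroups of order 20 are: {e, r, r^2, r^3, r^4, r^5, r^6, r^7, r^8, r^9, r^10, r^11, r^12, r^13, r^14, r^15, r^16, r^17, r^18, r^19}; {e, r^2, r^4, r^6, r^8, r^10, r^12, r^14, r^16, r^18, s, r^2s, r^4s, r^6s, r^8s, r^10s, r^12s, r^14s, r^16s, r^18s}; {e, r^2, r^4, r^6, r^8, r^10, r^12, r^14, r^16, r^18, rs, r^3s, r^5s, r^7s, r^9s, r^11s, r^13s, r^15s, r^17s, r^19s}.
So G has 3 subgroups of order 20.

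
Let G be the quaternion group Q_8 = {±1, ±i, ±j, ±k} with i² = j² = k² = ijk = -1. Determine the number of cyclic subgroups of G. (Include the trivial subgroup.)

A cyclic subgroup of order d is generated by each of its φ(d) elements of order d, so the cyclic subgroups of order d number (#elements of order d)/φ(d).
Cyclic subgroups by order — order 1: 1; order 2: 1; order 4: 3.
Total: 5.

5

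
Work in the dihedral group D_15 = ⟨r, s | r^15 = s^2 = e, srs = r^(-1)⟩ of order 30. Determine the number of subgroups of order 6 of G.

5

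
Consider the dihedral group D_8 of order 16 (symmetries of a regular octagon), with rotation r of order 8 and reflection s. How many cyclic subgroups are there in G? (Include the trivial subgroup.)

12

Each element a generates a cyclic subgroup ⟨a⟩; distinct elements may generate the same one (a cyclic group of order d has φ(d) generators).
Cyclic subgroups by order — order 1: 1; order 2: 9; order 4: 1; order 8: 1.
Total: 12.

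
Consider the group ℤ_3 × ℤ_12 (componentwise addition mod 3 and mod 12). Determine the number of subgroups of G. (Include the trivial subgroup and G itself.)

18

|G| = 36, so by Lagrange every subgroup order divides 36. Divisors: 1, 2, 3, 4, 6, 9, 12, 18, 36.
Subgroups by order — order 1: 1; order 2: 1; order 3: 4; order 4: 1; order 6: 4; order 9: 1; order 12: 4; order 18: 1; order 36: 1.
Total: 1 + 1 + 4 + 1 + 4 + 1 + 4 + 1 + 1 = 18.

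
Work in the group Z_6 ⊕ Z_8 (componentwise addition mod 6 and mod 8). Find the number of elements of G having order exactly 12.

An element (a,b) has order lcm(ord(a), ord(b)); count pairs with lcm equal to 12.
Enumerating gives 8 such elements.

8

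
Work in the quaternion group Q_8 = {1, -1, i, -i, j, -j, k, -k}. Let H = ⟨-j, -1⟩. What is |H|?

4

|⟨-j⟩| = 4 and |⟨-1⟩| = 2, so |H| is a multiple of lcm(4, 2) = 4 and divides |G| = 8.
Closing under the operation: H = {1, -1, j, -j}, so |H| = 4.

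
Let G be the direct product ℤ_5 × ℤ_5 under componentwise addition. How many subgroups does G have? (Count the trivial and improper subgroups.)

|G| = 25, so by Lagrange every subgroup order divides 25. Divisors: 1, 5, 25.
Subgroups by order — order 1: 1; order 5: 6; order 25: 1.
Total: 1 + 6 + 1 = 8.

8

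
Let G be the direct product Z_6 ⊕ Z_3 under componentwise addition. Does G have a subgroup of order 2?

Yes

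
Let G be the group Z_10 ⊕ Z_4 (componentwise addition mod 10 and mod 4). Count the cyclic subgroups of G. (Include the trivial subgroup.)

Each element a generates a cyclic subgroup ⟨a⟩; distinct elements may generate the same one (a cyclic group of order d has φ(d) generators).
Cyclic subgroups by order — order 1: 1; order 2: 3; order 4: 2; order 5: 1; order 10: 3; order 20: 2.
Total: 12.

12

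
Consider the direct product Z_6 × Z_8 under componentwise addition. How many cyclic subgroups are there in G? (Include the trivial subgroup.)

Each element a generates a cyclic subgroup ⟨a⟩; distinct elements may generate the same one (a cyclic group of order d has φ(d) generators).
Cyclic subgroups by order — order 1: 1; order 2: 3; order 3: 1; order 4: 2; order 6: 3; order 8: 2; order 12: 2; order 24: 2.
Total: 16.

16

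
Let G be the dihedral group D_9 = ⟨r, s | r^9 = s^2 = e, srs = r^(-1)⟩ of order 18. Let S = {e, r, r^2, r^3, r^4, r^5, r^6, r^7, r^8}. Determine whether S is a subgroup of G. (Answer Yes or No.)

Yes

|S| = 9 divides |G| = 18, consistent with Lagrange.
S contains the identity, every element's inverse is in S, and S is closed under ·: it is a subgroup.
In fact S = ⟨r^4⟩.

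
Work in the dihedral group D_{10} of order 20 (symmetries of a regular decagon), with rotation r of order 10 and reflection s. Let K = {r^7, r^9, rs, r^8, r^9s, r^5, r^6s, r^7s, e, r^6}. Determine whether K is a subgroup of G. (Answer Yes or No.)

r^9 ∈ K but its inverse r ∉ K, so K is not a subgroup.

No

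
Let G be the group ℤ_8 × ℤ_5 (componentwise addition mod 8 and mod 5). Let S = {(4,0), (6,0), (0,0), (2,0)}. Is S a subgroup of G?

|S| = 4 divides |G| = 40, consistent with Lagrange.
S contains the identity, every element's inverse is in S, and S is closed under +: it is a subgroup.
In fact S = ⟨(6,0)⟩.

Yes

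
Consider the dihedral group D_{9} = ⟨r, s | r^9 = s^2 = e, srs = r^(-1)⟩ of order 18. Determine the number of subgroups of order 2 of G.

|G| = 18 and 2 | 18, so subgroups of order 2 are possible by Lagrange.
The subgroups of order 2 are: {e, r^2s}; {e, r^3s}; {e, r^4s}; {e, r^5s}; … (9 in all).
So G has 9 subgroups of order 2.

9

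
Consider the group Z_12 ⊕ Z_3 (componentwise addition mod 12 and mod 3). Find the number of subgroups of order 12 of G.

|G| = 36 and 12 | 36, so subgroups of order 12 are possible by Lagrange.
The subgroups of order 12 are: {(0,0), (0,1), (0,2), (3,0), (3,1), (3,2), (6,0), (6,1), (6,2), (9,0), (9,1), (9,2)}; {(0,0), (1,0), (2,0), (3,0), (4,0), (5,0), (6,0), (7,0), (8,0), (9,0), (10,0), (11,0)}; {(0,0), (1,1), (2,2), (3,0), (4,1), (5,2), (6,0), (7,1), (8,2), (9,0), (10,1), (11,2)}; {(0,0), (1,2), (2,1), (3,0), (4,2), (5,1), (6,0), (7,2), (8,1), (9,0), (10,2), (11,1)}.
So G has 4 subgroups of order 12.

4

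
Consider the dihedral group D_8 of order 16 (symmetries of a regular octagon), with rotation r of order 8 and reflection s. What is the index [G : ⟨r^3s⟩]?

8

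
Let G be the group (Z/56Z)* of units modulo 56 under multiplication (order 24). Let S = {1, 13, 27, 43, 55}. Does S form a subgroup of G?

No

|S| = 5 does not divide |G| = 24, so by Lagrange S is not a subgroup.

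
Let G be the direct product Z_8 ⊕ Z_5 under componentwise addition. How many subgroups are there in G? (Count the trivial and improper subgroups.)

8

|G| = 40, so by Lagrange every subgroup order divides 40. Divisors: 1, 2, 4, 5, 8, 10, 20, 40.
Subgroups by order — order 1: 1; order 2: 1; order 4: 1; order 5: 1; order 8: 1; order 10: 1; order 20: 1; order 40: 1.
Total: 1 + 1 + 1 + 1 + 1 + 1 + 1 + 1 = 8.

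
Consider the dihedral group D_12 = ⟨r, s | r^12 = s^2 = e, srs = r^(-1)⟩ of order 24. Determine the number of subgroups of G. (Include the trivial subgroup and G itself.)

|G| = 24, so by Lagrange every subgroup order divides 24. Divisors: 1, 2, 3, 4, 6, 8, 12, 24.
Subgroups by order — order 1: 1; order 2: 13; order 3: 1; order 4: 7; order 6: 5; order 8: 3; order 12: 3; order 24: 1.
Total: 1 + 13 + 1 + 7 + 5 + 3 + 3 + 1 = 34.

34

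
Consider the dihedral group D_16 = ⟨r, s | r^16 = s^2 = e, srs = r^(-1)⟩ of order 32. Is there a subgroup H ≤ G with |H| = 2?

Yes

2 | 32. A subgroup of order 2 is {e, r^10s}.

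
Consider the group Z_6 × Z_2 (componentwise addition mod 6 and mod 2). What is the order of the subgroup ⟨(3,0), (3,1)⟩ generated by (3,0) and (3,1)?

4

|⟨(3,0)⟩| = 2 and |⟨(3,1)⟩| = 2, so |H| is a multiple of lcm(2, 2) = 2 and divides |G| = 12.
Closing under the operation: H = {(0,0), (0,1), (3,0), (3,1)}, so |H| = 4.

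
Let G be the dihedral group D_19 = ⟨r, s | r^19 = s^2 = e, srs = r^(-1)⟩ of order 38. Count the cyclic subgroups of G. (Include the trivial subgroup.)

21

A cyclic subgroup of order d is generated by each of its φ(d) elements of order d, so the cyclic subgroups of order d number (#elements of order d)/φ(d).
Cyclic subgroups by order — order 1: 1; order 2: 19; order 19: 1.
Total: 21.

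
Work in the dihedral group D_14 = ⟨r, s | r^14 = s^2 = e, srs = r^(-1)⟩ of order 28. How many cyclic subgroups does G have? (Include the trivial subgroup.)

18

A cyclic subgroup of order d is generated by each of its φ(d) elements of order d, so the cyclic subgroups of order d number (#elements of order d)/φ(d).
Cyclic subgroups by order — order 1: 1; order 2: 15; order 7: 1; order 14: 1.
Total: 18.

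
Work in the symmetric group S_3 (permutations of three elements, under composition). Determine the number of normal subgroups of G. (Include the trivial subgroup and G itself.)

3

G has 6 subgroups. Checking conjugation-invariance by order — order 1: 1/1 normal; order 2: 0/3 normal; order 3: 1/1 normal; order 6: 1/1 normal.
Total normal subgroups: 3.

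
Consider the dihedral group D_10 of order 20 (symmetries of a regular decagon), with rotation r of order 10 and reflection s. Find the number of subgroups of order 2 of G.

11

|G| = 20 and 2 | 20, so subgroups of order 2 are possible by Lagrange.
The subgroups of order 2 are: {e, r^2s}; {e, r^3s}; {e, r^4s}; {e, r^5}; … (11 in all).
So G has 11 subgroups of order 2.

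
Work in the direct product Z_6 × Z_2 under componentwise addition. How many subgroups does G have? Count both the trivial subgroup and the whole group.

10

|G| = 12, so by Lagrange every subgroup order divides 12. Divisors: 1, 2, 3, 4, 6, 12.
Subgroups by order — order 1: 1; order 2: 3; order 3: 1; order 4: 1; order 6: 3; order 12: 1.
Total: 1 + 3 + 1 + 1 + 3 + 1 = 10.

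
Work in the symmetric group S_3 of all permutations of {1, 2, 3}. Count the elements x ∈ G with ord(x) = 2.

The elements of order 2 are: (2 3), (1 2), (1 3).
That's 3.

3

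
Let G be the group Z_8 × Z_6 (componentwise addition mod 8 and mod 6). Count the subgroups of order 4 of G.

|G| = 48 and 4 | 48, so subgroups of order 4 are possible by Lagrange.
The subgroups of order 4 are: {(0,0), (0,3), (4,0), (4,3)}; {(0,0), (2,0), (4,0), (6,0)}; {(0,0), (2,3), (4,0), (6,3)}.
So G has 3 subgroups of order 4.

3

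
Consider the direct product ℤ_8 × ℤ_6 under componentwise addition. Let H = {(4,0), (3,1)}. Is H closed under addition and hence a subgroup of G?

No

The identity (0,0) ∉ H, so H is not a subgroup.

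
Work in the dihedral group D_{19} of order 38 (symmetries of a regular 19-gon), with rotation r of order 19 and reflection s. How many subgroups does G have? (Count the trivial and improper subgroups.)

22

|G| = 38, so by Lagrange every subgroup order divides 38. Divisors: 1, 2, 19, 38.
Subgroups by order — order 1: 1; order 2: 19; order 19: 1; order 38: 1.
Total: 1 + 19 + 1 + 1 = 22.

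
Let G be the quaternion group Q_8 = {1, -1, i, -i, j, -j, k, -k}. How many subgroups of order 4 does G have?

3

|G| = 8 and 4 | 8, so subgroups of order 4 are possible by Lagrange.
The subgroups of order 4 are: {1, -1, i, -i}; {1, -1, j, -j}; {1, -1, k, -k}.
So G has 3 subgroups of order 4.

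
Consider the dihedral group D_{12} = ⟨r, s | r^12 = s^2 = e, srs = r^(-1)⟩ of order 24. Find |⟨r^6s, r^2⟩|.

12

|⟨r^6s⟩| = 2 and |⟨r^2⟩| = 6, so |H| is a multiple of lcm(2, 6) = 6 and divides |G| = 24.
Closing under the operation: H = {e, r^2, r^4, r^6, r^8, r^10, s, r^2s, r^4s, r^6s, r^8s, r^10s}, so |H| = 12.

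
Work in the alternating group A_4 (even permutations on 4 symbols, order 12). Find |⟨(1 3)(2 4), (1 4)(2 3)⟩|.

|⟨(1 3)(2 4)⟩| = 2 and |⟨(1 4)(2 3)⟩| = 2, so |H| is a multiple of lcm(2, 2) = 2 and divides |G| = 12.
Closing under the operation: H = {e, (1 2)(3 4), (1 3)(2 4), (1 4)(2 3)}, so |H| = 4.

4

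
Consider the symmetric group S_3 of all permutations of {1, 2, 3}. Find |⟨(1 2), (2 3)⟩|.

6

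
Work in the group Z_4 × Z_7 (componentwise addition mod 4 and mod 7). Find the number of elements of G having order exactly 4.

2

An element (a,b) has order lcm(ord(a), ord(b)); count pairs with lcm equal to 4.
Enumerating gives 2 such elements.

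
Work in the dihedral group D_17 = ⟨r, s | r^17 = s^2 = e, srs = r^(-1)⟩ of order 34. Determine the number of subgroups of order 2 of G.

|G| = 34 and 2 | 34, so subgroups of order 2 are possible by Lagrange.
The subgroups of order 2 are: {e, r^10s}; {e, r^11s}; {e, r^12s}; {e, r^13s}; … (17 in all).
So G has 17 subgroups of order 2.

17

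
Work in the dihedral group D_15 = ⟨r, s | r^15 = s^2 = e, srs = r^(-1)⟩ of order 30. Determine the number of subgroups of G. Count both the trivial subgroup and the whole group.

|G| = 30, so by Lagrange every subgroup order divides 30. Divisors: 1, 2, 3, 5, 6, 10, 15, 30.
Subgroups by order — order 1: 1; order 2: 15; order 3: 1; order 5: 1; order 6: 5; order 10: 3; order 15: 1; order 30: 1.
Total: 1 + 15 + 1 + 1 + 5 + 3 + 1 + 1 = 28.

28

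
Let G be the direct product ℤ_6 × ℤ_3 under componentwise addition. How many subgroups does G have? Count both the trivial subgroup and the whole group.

|G| = 18, so by Lagrange every subgroup order divides 18. Divisors: 1, 2, 3, 6, 9, 18.
Subgroups by order — order 1: 1; order 2: 1; order 3: 4; order 6: 4; order 9: 1; order 18: 1.
Total: 1 + 1 + 4 + 4 + 1 + 1 = 12.

12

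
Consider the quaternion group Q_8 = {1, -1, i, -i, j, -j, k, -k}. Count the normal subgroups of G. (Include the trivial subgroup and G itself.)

6

G has 6 subgroups. Checking conjugation-invariance by order — order 1: 1/1 normal; order 2: 1/1 normal; order 4: 3/3 normal; order 8: 1/1 normal.
Total normal subgroups: 6.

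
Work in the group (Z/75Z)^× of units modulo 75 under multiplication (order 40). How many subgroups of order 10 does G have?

3

|G| = 40 and 10 | 40, so subgroups of order 10 are possible by Lagrange.
The subgroups of order 10 are: {1, 11, 16, 26, 31, 41, 46, 56, 61, 71}; {1, 14, 16, 29, 31, 44, 46, 59, 61, 74}; {1, 4, 16, 19, 31, 34, 46, 49, 61, 64}.
So G has 3 subgroups of order 10.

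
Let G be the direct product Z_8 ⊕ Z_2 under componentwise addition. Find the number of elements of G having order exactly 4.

4

An element (a,b) has order lcm(ord(a), ord(b)); count pairs with lcm equal to 4.
Enumerating gives 4 such elements.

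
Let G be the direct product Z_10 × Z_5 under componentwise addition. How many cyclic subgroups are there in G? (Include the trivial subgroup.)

14

Each element a generates a cyclic subgroup ⟨a⟩; distinct elements may generate the same one (a cyclic group of order d has φ(d) generators).
Cyclic subgroups by order — order 1: 1; order 2: 1; order 5: 6; order 10: 6.
Total: 14.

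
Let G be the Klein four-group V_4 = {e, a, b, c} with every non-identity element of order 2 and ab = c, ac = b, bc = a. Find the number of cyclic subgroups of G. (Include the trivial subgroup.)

A cyclic subgroup of order d is generated by each of its φ(d) elements of order d, so the cyclic subgroups of order d number (#elements of order d)/φ(d).
Cyclic subgroups by order — order 1: 1; order 2: 3.
Total: 4.

4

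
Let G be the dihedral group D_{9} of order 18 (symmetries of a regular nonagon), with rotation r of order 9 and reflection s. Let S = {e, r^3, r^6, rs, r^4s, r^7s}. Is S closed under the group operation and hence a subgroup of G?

Yes

|S| = 6 divides |G| = 18, consistent with Lagrange.
S contains the identity, every element's inverse is in S, and S is closed under ·: it is a subgroup.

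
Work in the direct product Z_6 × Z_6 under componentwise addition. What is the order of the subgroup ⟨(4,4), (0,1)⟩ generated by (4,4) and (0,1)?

18

|⟨(4,4)⟩| = 3 and |⟨(0,1)⟩| = 6, so |H| is a multiple of lcm(3, 6) = 6 and divides |G| = 36.
Closing under the operation: H = {(0,0), (0,1), (0,2), (0,3), (0,4), (0,5), (2,0), (2,1), (2,2), (2,3), (2,4), (2,5), (4,0), (4,1), (4,2), (4,3), (4,4), (4,5)}, so |H| = 18.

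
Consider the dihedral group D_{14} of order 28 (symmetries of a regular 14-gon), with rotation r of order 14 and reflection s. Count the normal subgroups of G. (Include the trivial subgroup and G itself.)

G has 28 subgroups. Checking conjugation-invariance by order — order 1: 1/1 normal; order 2: 1/15 normal; order 4: 0/7 normal; order 7: 1/1 normal; order 14: 3/3 normal; order 28: 1/1 normal.
Total normal subgroups: 7.

7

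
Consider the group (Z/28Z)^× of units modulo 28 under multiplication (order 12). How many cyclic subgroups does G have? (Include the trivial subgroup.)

Group the elements of G by the cyclic subgroup they generate; each cyclic subgroup of order d accounts for φ(d) elements.
Cyclic subgroups by order — order 1: 1; order 2: 3; order 3: 1; order 6: 3.
Total: 8.

8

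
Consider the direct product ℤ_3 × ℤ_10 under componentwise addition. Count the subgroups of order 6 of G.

|G| = 30 and 6 | 30, so subgroups of order 6 are possible by Lagrange.
The subgroups of order 6 are: {(0,0), (0,5), (1,0), (1,5), (2,0), (2,5)}.
So G has 1 subgroup of order 6.

1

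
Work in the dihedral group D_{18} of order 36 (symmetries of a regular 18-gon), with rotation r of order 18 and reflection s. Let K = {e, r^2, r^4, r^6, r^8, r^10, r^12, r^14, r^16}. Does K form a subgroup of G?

Yes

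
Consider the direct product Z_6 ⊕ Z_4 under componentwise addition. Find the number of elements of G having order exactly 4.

4

An element (a,b) has order lcm(ord(a), ord(b)); count pairs with lcm equal to 4.
Enumerating gives 4 such elements.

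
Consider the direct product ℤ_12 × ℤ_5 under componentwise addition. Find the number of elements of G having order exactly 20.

An element (a,b) has order lcm(ord(a), ord(b)); count pairs with lcm equal to 20.
Enumerating gives 8 such elements.

8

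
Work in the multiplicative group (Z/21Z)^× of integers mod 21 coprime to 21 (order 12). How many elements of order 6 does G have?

6

The elements of order 6 are: 2, 5, 10, 11, 17, 19.
That's 6.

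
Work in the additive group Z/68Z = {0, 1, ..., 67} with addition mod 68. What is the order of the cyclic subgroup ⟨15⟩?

In Z/68Z, the order of an element a is n/gcd(a, n).
gcd(15, 68) = 1, so |⟨15⟩| = 68/1 = 68.

68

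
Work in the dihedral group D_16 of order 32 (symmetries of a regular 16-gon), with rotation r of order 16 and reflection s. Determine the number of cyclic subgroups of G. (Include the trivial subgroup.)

21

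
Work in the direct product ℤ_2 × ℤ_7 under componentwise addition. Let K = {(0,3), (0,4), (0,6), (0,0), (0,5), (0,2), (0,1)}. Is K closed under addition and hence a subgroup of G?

Yes

|K| = 7 divides |G| = 14, consistent with Lagrange.
K contains the identity, every element's inverse is in K, and K is closed under +: it is a subgroup.
In fact K = ⟨(0,1)⟩.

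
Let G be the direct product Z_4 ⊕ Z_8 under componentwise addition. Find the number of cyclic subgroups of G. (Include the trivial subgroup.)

A cyclic subgroup of order d is generated by each of its φ(d) elements of order d, so the cyclic subgroups of order d number (#elements of order d)/φ(d).
Cyclic subgroups by order — order 1: 1; order 2: 3; order 4: 6; order 8: 4.
Total: 14.

14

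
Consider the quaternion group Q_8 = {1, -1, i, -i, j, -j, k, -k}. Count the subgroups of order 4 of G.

3

|G| = 8 and 4 | 8, so subgroups of order 4 are possible by Lagrange.
The subgroups of order 4 are: {1, -1, i, -i}; {1, -1, j, -j}; {1, -1, k, -k}.
So G has 3 subgroups of order 4.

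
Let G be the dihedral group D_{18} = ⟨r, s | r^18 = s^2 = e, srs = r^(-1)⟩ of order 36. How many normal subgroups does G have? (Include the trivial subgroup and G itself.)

9

G has 45 subgroups. Checking conjugation-invariance by order — order 1: 1/1 normal; order 2: 1/19 normal; order 3: 1/1 normal; order 4: 0/9 normal; order 6: 1/7 normal; order 9: 1/1 normal; order 12: 0/3 normal; order 18: 3/3 normal; order 36: 1/1 normal.
Total normal subgroups: 9.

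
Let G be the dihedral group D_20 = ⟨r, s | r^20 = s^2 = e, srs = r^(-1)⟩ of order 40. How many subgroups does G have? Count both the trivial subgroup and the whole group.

|G| = 40, so by Lagrange every subgroup order divides 40. Divisors: 1, 2, 4, 5, 8, 10, 20, 40.
Subgroups by order — order 1: 1; order 2: 21; order 4: 11; order 5: 1; order 8: 5; order 10: 5; order 20: 3; order 40: 1.
Total: 1 + 21 + 11 + 1 + 5 + 5 + 3 + 1 = 48.

48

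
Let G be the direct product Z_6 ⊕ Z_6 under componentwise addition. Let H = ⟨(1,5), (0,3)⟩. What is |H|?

|⟨(1,5)⟩| = 6 and |⟨(0,3)⟩| = 2, so |H| is a multiple of lcm(6, 2) = 6 and divides |G| = 36.
Closing under the operation: H = {(0,0), (0,3), (1,2), (1,5), (2,1), (2,4), (3,0), (3,3), (4,2), (4,5), (5,1), (5,4)}, so |H| = 12.

12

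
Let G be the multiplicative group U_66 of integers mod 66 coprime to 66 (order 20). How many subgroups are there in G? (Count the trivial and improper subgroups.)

10

|G| = 20, so by Lagrange every subgroup order divides 20. Divisors: 1, 2, 4, 5, 10, 20.
Subgroups by order — order 1: 1; order 2: 3; order 4: 1; order 5: 1; order 10: 3; order 20: 1.
Total: 1 + 3 + 1 + 1 + 3 + 1 = 10.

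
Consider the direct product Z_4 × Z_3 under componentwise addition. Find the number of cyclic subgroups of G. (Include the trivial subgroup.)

A cyclic subgroup of order d is generated by each of its φ(d) elements of order d, so the cyclic subgroups of order d number (#elements of order d)/φ(d).
Cyclic subgroups by order — order 1: 1; order 2: 1; order 3: 1; order 4: 1; order 6: 1; order 12: 1.
Total: 6.

6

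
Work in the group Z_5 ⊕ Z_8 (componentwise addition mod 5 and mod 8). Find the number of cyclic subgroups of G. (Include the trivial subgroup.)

8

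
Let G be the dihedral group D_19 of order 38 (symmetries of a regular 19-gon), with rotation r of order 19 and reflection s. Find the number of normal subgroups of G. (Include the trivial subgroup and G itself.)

3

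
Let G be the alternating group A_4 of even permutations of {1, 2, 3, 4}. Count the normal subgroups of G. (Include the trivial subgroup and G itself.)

G has 10 subgroups. Checking conjugation-invariance by order — order 1: 1/1 normal; order 2: 0/3 normal; order 3: 0/4 normal; order 4: 1/1 normal; order 12: 1/1 normal.
Total normal subgroups: 3.

3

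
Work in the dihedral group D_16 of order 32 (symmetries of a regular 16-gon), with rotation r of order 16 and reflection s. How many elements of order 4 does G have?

2

The elements of order 4 are: r^4, r^12.
That's 2.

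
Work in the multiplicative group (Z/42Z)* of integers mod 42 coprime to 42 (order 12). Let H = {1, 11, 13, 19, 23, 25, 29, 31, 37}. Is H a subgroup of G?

|H| = 9 does not divide |G| = 12, so by Lagrange H is not a subgroup.

No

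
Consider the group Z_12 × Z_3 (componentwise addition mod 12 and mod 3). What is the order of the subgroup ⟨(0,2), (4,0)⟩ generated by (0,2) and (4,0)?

|⟨(0,2)⟩| = 3 and |⟨(4,0)⟩| = 3, so |H| is a multiple of lcm(3, 3) = 3 and divides |G| = 36.
Closing under the operation: H = {(0,0), (0,1), (0,2), (4,0), (4,1), (4,2), (8,0), (8,1), (8,2)}, so |H| = 9.

9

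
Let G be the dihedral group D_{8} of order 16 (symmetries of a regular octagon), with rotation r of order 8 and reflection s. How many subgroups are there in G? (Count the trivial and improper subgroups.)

|G| = 16, so by Lagrange every subgroup order divides 16. Divisors: 1, 2, 4, 8, 16.
Subgroups by order — order 1: 1; order 2: 9; order 4: 5; order 8: 3; order 16: 1.
Total: 1 + 9 + 5 + 3 + 1 = 19.

19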